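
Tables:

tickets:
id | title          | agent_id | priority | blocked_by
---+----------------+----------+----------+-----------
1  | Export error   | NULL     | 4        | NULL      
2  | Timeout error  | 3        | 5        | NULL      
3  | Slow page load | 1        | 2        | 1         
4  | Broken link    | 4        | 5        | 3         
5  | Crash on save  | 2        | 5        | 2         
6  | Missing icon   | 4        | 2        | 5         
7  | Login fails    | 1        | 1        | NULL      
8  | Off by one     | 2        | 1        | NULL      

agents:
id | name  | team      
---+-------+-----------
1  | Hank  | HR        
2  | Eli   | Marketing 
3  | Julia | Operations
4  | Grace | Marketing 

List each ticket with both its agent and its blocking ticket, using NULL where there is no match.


Two LEFT JOINs from the same base table tickets: one to agents via agent_id, one to tickets itself via blocked_by. Both are LEFT so every ticket is preserved.
Match against agents:
  - ticket 1 (Export error): agent_id=NULL, no match -> kept with NULL
  - ticket 2 (Timeout error): agent_id=3 -> matches Julia
  - ticket 3 (Slow page load): agent_id=1 -> matches Hank
  - ticket 4 (Broken link): agent_id=4 -> matches Grace
  - ticket 5 (Crash on save): agent_id=2 -> matches Eli
  - ticket 6 (Missing icon): agent_id=4 -> matches Grace
  - ticket 7 (Login fails): agent_id=1 -> matches Hank
  - ticket 8 (Off by one): agent_id=2 -> matches Eli
Match against tickets (self):
  - ticket 1 (Export error): blocked_by=NULL -> NULL
  - ticket 2 (Timeout error): blocked_by=NULL -> NULL
  - ticket 3 (Slow page load): blocked_by=1 -> Export error
  - ticket 4 (Broken link): blocked_by=3 -> Slow page load
  - ticket 5 (Crash on save): blocked_by=2 -> Timeout error
  - ticket 6 (Missing icon): blocked_by=5 -> Crash on save
  - ticket 7 (Login fails): blocked_by=NULL -> NULL
  - ticket 8 (Off by one): blocked_by=NULL -> NULL

SQL:
SELECT a.title, b.name AS agent, c.title AS blocked_by
FROM tickets a
LEFT JOIN agents b ON a.agent_id = b.id
LEFT JOIN tickets c ON a.blocked_by = c.id

Result:
title          | agent | blocked_by    
---------------+-------+---------------
Export error   | NULL  | NULL          
Timeout error  | Julia | NULL          
Slow page load | Hank  | Export error  
Broken link    | Grace | Slow page load
Crash on save  | Eli   | Timeout error 
Missing icon   | Grace | Crash on save 
Login fails    | Hank  | NULL          
Off by one     | Eli   | NULL          


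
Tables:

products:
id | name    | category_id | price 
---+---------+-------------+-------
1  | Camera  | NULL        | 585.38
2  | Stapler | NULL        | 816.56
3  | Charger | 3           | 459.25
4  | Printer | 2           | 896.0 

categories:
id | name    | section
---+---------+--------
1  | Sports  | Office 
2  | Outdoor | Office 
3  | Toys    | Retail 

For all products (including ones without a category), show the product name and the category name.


LEFT JOIN keeps every row from products (the left table); where category_id has no match in categories, the category columns become NULL. Walk through each product:
  - product 1 (Camera): category_id=NULL, no match -> kept with NULL
  - product 2 (Stapler): category_id=NULL, no match -> kept with NULL
  - product 3 (Charger): category_id=3 -> matches Toys
  - product 4 (Printer): category_id=2 -> matches Outdoor
All 4 rows appear; 2 have NULL category.

SQL:
SELECT a.name, b.name AS category
FROM products a
LEFT JOIN categories b ON a.category_id = b.id

Result:
name    | category
--------+---------
Camera  | NULL    
Stapler | NULL    
Charger | Toys    
Printer | Outdoor 


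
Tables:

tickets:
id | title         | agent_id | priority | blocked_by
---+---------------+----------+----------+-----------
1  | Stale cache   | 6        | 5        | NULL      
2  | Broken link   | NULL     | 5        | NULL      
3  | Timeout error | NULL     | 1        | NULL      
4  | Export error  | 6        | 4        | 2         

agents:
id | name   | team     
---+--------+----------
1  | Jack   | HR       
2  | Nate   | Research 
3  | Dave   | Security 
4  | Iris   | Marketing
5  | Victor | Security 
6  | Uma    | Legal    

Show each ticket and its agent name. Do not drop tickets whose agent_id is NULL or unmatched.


LEFT JOIN keeps every row from tickets (the left table); where agent_id has no match in agents, the agent columns become NULL. Walk through each ticket:
  - ticket 1 (Stale cache): agent_id=6 -> matches Uma
  - ticket 2 (Broken link): agent_id=NULL, no match -> kept with NULL
  - ticket 3 (Timeout error): agent_id=NULL, no match -> kept with NULL
  - ticket 4 (Export error): agent_id=6 -> matches Uma
All 4 rows appear; 2 have NULL agent.

SQL:
SELECT a.title, b.name AS agent
FROM tickets a
LEFT JOIN agents b ON a.agent_id = b.id

Result:
title         | agent
--------------+------
Stale cache   | Uma  
Broken link   | NULL 
Timeout error | NULL 
Export error  | Uma  


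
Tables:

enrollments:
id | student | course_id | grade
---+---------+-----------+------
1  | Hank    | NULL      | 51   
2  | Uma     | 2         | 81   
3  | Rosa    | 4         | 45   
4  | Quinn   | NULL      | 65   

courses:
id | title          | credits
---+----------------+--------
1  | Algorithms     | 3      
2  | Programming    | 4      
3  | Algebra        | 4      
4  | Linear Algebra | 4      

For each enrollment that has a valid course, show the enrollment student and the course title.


INNER JOIN keeps only enrollments rows whose course_id matches an id in courses. Walk through each enrollment:
  - enrollment 1 (Hank): course_id=NULL, no match -> dropped
  - enrollment 2 (Uma): course_id=2 -> matches Programming
  - enrollment 3 (Rosa): course_id=4 -> matches Linear Algebra
  - enrollment 4 (Quinn): course_id=NULL, no match -> dropped
So 2 of 4 rows are dropped.

SQL:
SELECT a.student, b.title AS course
FROM enrollments a
INNER JOIN courses b ON a.course_id = b.id

Result:
student | course        
--------+---------------
Uma     | Programming   
Rosa    | Linear Algebra


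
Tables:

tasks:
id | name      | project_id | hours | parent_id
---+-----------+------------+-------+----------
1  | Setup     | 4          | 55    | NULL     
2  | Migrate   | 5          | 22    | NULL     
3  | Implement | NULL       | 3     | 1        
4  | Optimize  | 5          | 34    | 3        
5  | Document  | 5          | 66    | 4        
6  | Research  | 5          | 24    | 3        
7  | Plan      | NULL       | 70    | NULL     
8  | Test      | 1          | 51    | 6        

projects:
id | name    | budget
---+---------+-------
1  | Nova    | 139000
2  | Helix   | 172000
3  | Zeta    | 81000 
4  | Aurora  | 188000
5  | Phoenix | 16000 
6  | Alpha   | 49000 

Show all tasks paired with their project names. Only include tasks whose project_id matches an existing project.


INNER JOIN keeps only tasks rows whose project_id matches an id in projects. Walk through each task:
  - task 1 (Setup): project_id=4 -> matches Aurora
  - task 2 (Migrate): project_id=5 -> matches Phoenix
  - task 3 (Implement): project_id=NULL, no match -> dropped
  - task 4 (Optimize): project_id=5 -> matches Phoenix
  - task 5 (Document): project_id=5 -> matches Phoenix
  - task 6 (Research): project_id=5 -> matches Phoenix
  - task 7 (Plan): project_id=NULL, no match -> dropped
  - task 8 (Test): project_id=1 -> matches Nova
So 2 of 8 rows are dropped.

SQL:
SELECT a.name, b.name AS project
FROM tasks a
INNER JOIN projects b ON a.project_id = b.id

Result:
name     | project
---------+--------
Setup    | Aurora 
Migrate  | Phoenix
Optimize | Phoenix
Document | Phoenix
Research | Phoenix
Test     | Nova   


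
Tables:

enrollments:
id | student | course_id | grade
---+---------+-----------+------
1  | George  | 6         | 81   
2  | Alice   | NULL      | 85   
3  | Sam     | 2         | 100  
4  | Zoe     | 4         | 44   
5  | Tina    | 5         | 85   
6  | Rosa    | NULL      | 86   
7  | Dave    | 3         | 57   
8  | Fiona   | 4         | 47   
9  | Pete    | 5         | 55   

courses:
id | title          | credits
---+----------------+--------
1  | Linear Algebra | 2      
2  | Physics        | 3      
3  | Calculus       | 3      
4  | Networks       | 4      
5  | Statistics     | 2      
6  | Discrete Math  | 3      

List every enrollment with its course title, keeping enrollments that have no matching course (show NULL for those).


LEFT JOIN keeps every row from enrollments (the left table); where course_id has no match in courses, the course columns become NULL. Walk through each enrollment:
  - enrollment 1 (George): course_id=6 -> matches Discrete Math
  - enrollment 2 (Alice): course_id=NULL, no match -> kept with NULL
  - enrollment 3 (Sam): course_id=2 -> matches Physics
  - enrollment 4 (Zoe): course_id=4 -> matches Networks
  - enrollment 5 (Tina): course_id=5 -> matches Statistics
  - enrollment 6 (Rosa): course_id=NULL, no match -> kept with NULL
  - enrollment 7 (Dave): course_id=3 -> matches Calculus
  - enrollment 8 (Fiona): course_id=4 -> matches Networks
  - enrollment 9 (Pete): course_id=5 -> matches Statistics
All 9 rows appear; 2 have NULL course.

SQL:
SELECT a.student, b.title AS course
FROM enrollments a
LEFT JOIN courses b ON a.course_id = b.id

Result:
student | course       
--------+--------------
George  | Discrete Math
Alice   | NULL         
Sam     | Physics      
Zoe     | Networks     
Tina    | Statistics   
Rosa    | NULL         
Dave    | Calculus     
Fiona   | Networks     
Pete    | Statistics   


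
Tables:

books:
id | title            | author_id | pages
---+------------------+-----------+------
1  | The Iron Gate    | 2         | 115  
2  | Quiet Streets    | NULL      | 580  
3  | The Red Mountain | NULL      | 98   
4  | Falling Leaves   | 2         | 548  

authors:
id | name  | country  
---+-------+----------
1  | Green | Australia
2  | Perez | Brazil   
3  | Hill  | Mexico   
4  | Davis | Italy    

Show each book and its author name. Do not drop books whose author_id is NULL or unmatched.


LEFT JOIN keeps every row from books (the left table); where author_id has no match in authors, the author columns become NULL. Walk through each book:
  - book 1 (The Iron Gate): author_id=2 -> matches Perez
  - book 2 (Quiet Streets): author_id=NULL, no match -> kept with NULL
  - book 3 (The Red Mountain): author_id=NULL, no match -> kept with NULL
  - book 4 (Falling Leaves): author_id=2 -> matches Perez
All 4 rows appear; 2 have NULL author.

SQL:
SELECT a.title, b.name AS author
FROM books a
LEFT JOIN authors b ON a.author_id = b.id

Result:
title            | author
-----------------+-------
The Iron Gate    | Perez 
Quiet Streets    | NULL  
The Red Mountain | NULL  
Falling Leaves   | Perez 


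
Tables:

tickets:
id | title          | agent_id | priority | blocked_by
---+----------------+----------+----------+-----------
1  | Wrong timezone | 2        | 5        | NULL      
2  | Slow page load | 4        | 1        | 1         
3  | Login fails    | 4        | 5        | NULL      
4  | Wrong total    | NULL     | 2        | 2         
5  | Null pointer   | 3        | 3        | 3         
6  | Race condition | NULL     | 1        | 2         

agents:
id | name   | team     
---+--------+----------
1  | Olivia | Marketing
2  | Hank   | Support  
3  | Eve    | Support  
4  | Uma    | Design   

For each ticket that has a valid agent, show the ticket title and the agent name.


INNER JOIN keeps only tickets rows whose agent_id matches an id in agents. Walk through each ticket:
  - ticket 1 (Wrong timezone): agent_id=2 -> matches Hank
  - ticket 2 (Slow page load): agent_id=4 -> matches Uma
  - ticket 3 (Login fails): agent_id=4 -> matches Uma
  - ticket 4 (Wrong total): agent_id=NULL, no match -> dropped
  - ticket 5 (Null pointer): agent_id=3 -> matches Eve
  - ticket 6 (Race condition): agent_id=NULL, no match -> dropped
So 2 of 6 rows are dropped.

SQL:
SELECT a.title, b.name AS agent
FROM tickets a
INNER JOIN agents b ON a.agent_id = b.id

Result:
title          | agent
---------------+------
Wrong timezone | Hank 
Slow page load | Uma  
Login fails    | Uma  
Null pointer   | Eve  


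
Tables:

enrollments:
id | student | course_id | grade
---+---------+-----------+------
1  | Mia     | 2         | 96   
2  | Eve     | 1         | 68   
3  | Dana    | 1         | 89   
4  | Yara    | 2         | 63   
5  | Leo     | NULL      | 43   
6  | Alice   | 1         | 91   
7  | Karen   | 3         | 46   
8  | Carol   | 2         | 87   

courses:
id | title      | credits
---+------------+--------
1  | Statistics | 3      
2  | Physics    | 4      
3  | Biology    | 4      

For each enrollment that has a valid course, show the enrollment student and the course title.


INNER JOIN keeps only enrollments rows whose course_id matches an id in courses. Walk through each enrollment:
  - enrollment 1 (Mia): course_id=2 -> matches Physics
  - enrollment 2 (Eve): course_id=1 -> matches Statistics
  - enrollment 3 (Dana): course_id=1 -> matches Statistics
  - enrollment 4 (Yara): course_id=2 -> matches Physics
  - enrollment 5 (Leo): course_id=NULL, no match -> dropped
  - enrollment 6 (Alice): course_id=1 -> matches Statistics
  - enrollment 7 (Karen): course_id=3 -> matches Biology
  - enrollment 8 (Carol): course_id=2 -> matches Physics
So 1 of 8 rows is dropped.

SQL:
SELECT a.student, b.title AS course
FROM enrollments a
INNER JOIN courses b ON a.course_id = b.id

Result:
student | course    
--------+-----------
Mia     | Physics   
Eve     | Statistics
Dana    | Statistics
Yara    | Physics   
Alice   | Statistics
Karen   | Biology   
Carol   | Physics   


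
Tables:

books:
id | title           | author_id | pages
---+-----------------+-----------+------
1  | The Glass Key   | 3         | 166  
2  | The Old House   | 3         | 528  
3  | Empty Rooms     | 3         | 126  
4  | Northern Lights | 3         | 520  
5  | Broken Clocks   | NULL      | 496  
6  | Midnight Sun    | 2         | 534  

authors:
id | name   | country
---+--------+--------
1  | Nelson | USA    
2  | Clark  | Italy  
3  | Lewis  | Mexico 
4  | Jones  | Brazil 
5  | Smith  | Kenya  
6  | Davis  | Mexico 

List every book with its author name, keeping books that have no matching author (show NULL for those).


LEFT JOIN keeps every row from books (the left table); where author_id has no match in authors, the author columns become NULL. Walk through each book:
  - book 1 (The Glass Key): author_id=3 -> matches Lewis
  - book 2 (The Old House): author_id=3 -> matches Lewis
  - book 3 (Empty Rooms): author_id=3 -> matches Lewis
  - book 4 (Northern Lights): author_id=3 -> matches Lewis
  - book 5 (Broken Clocks): author_id=NULL, no match -> kept with NULL
  - book 6 (Midnight Sun): author_id=2 -> matches Clark
All 6 rows appear; 1 has NULL author.

SQL:
SELECT a.title, b.name AS author
FROM books a
LEFT JOIN authors b ON a.author_id = b.id

Result:
title           | author
----------------+-------
The Glass Key   | Lewis 
The Old House   | Lewis 
Empty Rooms     | Lewis 
Northern Lights | Lewis 
Broken Clocks   | NULL  
Midnight Sun    | Clark 


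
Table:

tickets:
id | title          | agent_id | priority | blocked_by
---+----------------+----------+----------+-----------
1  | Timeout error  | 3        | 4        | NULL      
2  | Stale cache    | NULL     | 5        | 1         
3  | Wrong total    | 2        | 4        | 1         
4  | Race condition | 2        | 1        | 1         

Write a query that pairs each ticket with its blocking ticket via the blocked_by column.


This is a self-join: tickets is joined to a second copy of itself, matching each row's blocked_by to another row's id. Use LEFT JOIN so rows with blocked_by=NULL are kept.
  - ticket 1 (Timeout error): blocked_by=NULL -> NULL
  - ticket 2 (Stale cache): blocked_by=1 -> Timeout error
  - ticket 3 (Wrong total): blocked_by=1 -> Timeout error
  - ticket 4 (Race condition): blocked_by=1 -> Timeout error

SQL:
SELECT a.title AS item, b.title AS blocked_by
FROM tickets a
LEFT JOIN tickets b ON a.blocked_by = b.id

Result:
item           | blocked_by   
---------------+--------------
Timeout error  | NULL         
Stale cache    | Timeout error
Wrong total    | Timeout error
Race condition | Timeout error


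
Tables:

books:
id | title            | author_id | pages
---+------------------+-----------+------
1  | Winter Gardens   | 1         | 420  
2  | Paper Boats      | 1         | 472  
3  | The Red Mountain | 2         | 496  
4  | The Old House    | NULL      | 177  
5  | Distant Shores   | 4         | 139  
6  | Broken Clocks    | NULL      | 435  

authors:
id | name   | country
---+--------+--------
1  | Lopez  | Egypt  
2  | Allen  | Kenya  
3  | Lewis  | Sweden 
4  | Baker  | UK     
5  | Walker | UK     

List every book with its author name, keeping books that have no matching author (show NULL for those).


LEFT JOIN keeps every row from books (the left table); where author_id has no match in authors, the author columns become NULL. Walk through each book:
  - book 1 (Winter Gardens): author_id=1 -> matches Lopez
  - book 2 (Paper Boats): author_id=1 -> matches Lopez
  - book 3 (The Red Mountain): author_id=2 -> matches Allen
  - book 4 (The Old House): author_id=NULL, no match -> kept with NULL
  - book 5 (Distant Shores): author_id=4 -> matches Baker
  - book 6 (Broken Clocks): author_id=NULL, no match -> kept with NULL
All 6 rows appear; 2 have NULL author.

SQL:
SELECT a.title, b.name AS author
FROM books a
LEFT JOIN authors b ON a.author_id = b.id

Result:
title            | author
-----------------+-------
Winter Gardens   | Lopez 
Paper Boats      | Lopez 
The Red Mountain | Allen 
The Old House    | NULL  
Distant Shores   | Baker 
Broken Clocks    | NULL  


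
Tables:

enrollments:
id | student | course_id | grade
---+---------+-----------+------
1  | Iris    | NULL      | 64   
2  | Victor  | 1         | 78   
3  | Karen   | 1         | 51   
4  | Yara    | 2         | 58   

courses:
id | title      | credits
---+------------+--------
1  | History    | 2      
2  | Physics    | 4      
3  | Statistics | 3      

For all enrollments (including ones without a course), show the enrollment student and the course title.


LEFT JOIN keeps every row from enrollments (the left table); where course_id has no match in courses, the course columns become NULL. Walk through each enrollment:
  - enrollment 1 (Iris): course_id=NULL, no match -> kept with NULL
  - enrollment 2 (Victor): course_id=1 -> matches History
  - enrollment 3 (Karen): course_id=1 -> matches History
  - enrollment 4 (Yara): course_id=2 -> matches Physics
All 4 rows appear; 1 has NULL course.

SQL:
SELECT a.student, b.title AS course
FROM enrollments a
LEFT JOIN courses b ON a.course_id = b.id

Result:
student | course 
--------+--------
Iris    | NULL   
Victor  | History
Karen   | History
Yara    | Physics


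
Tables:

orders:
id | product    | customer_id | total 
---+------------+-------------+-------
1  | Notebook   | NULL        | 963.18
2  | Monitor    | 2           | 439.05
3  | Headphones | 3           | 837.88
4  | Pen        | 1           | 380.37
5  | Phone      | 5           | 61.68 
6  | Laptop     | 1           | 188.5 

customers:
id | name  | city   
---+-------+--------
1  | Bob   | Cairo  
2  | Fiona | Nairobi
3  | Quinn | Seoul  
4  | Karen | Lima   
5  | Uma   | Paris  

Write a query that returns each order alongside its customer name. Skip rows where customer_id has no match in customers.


INNER JOIN keeps only orders rows whose customer_id matches an id in customers. Walk through each order:
  - order 1 (Notebook): customer_id=NULL, no match -> dropped
  - order 2 (Monitor): customer_id=2 -> matches Fiona
  - order 3 (Headphones): customer_id=3 -> matches Quinn
  - order 4 (Pen): customer_id=1 -> matches Bob
  - order 5 (Phone): customer_id=5 -> matches Uma
  - order 6 (Laptop): customer_id=1 -> matches Bob
So 1 of 6 rows is dropped.

SQL:
SELECT a.product, b.name AS customer
FROM orders a
INNER JOIN customers b ON a.customer_id = b.id

Result:
product    | customer
-----------+---------
Monitor    | Fiona   
Headphones | Quinn   
Pen        | Bob     
Phone      | Uma     
Laptop     | Bob     


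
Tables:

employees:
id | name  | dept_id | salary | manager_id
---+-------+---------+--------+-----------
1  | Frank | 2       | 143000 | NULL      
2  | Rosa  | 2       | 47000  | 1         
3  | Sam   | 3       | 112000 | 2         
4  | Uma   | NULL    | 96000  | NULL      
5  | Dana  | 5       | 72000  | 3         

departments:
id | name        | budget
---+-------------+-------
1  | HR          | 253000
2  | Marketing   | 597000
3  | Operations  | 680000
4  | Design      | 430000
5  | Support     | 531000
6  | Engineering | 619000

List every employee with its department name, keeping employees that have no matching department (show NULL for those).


LEFT JOIN keeps every row from employees (the left table); where dept_id has no match in departments, the department columns become NULL. Walk through each employee:
  - employee 1 (Frank): dept_id=2 -> matches Marketing
  - employee 2 (Rosa): dept_id=2 -> matches Marketing
  - employee 3 (Sam): dept_id=3 -> matches Operations
  - employee 4 (Uma): dept_id=NULL, no match -> kept with NULL
  - employee 5 (Dana): dept_id=5 -> matches Support
All 5 rows appear; 1 has NULL department.

SQL:
SELECT a.name, b.name AS department
FROM employees a
LEFT JOIN departments b ON a.dept_id = b.id

Result:
name  | department
------+-----------
Frank | Marketing 
Rosa  | Marketing 
Sam   | Operations
Uma   | NULL      
Dana  | Support   


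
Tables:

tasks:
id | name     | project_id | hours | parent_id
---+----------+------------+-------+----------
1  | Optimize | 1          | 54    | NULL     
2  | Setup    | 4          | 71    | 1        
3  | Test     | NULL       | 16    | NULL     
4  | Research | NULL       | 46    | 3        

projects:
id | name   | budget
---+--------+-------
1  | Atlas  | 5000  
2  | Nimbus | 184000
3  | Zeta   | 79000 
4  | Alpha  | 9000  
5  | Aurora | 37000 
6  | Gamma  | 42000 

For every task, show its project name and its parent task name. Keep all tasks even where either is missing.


Two LEFT JOINs from the same base table tasks: one to projects via project_id, one to tasks itself via parent_id. Both are LEFT so every task is preserved.
Match against projects:
  - task 1 (Optimize): project_id=1 -> matches Atlas
  - task 2 (Setup): project_id=4 -> matches Alpha
  - task 3 (Test): project_id=NULL, no match -> kept with NULL
  - task 4 (Research): project_id=NULL, no match -> kept with NULL
Match against tasks (self):
  - task 1 (Optimize): parent_id=NULL -> NULL
  - task 2 (Setup): parent_id=1 -> Optimize
  - task 3 (Test): parent_id=NULL -> NULL
  - task 4 (Research): parent_id=3 -> Test

SQL:
SELECT a.name, b.name AS project, c.name AS parent
FROM tasks a
LEFT JOIN projects b ON a.project_id = b.id
LEFT JOIN tasks c ON a.parent_id = c.id

Result:
name     | project | parent  
---------+---------+---------
Optimize | Atlas   | NULL    
Setup    | Alpha   | Optimize
Test     | NULL    | NULL    
Research | NULL    | Test    


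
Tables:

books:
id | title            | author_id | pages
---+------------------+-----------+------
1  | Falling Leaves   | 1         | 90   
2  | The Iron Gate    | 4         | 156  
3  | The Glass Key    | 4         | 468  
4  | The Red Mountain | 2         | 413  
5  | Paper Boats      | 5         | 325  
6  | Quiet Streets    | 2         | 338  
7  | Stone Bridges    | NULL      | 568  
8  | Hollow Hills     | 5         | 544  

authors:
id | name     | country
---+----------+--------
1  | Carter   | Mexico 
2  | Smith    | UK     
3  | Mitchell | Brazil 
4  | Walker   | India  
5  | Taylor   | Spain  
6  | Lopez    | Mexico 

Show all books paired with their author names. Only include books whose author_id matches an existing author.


INNER JOIN keeps only books rows whose author_id matches an id in authors. Walk through each book:
  - book 1 (Falling Leaves): author_id=1 -> matches Carter
  - book 2 (The Iron Gate): author_id=4 -> matches Walker
  - book 3 (The Glass Key): author_id=4 -> matches Walker
  - book 4 (The Red Mountain): author_id=2 -> matches Smith
  - book 5 (Paper Boats): author_id=5 -> matches Taylor
  - book 6 (Quiet Streets): author_id=2 -> matches Smith
  - book 7 (Stone Bridges): author_id=NULL, no match -> dropped
  - book 8 (Hollow Hills): author_id=5 -> matches Taylor
So 1 of 8 rows is dropped.

SQL:
SELECT a.title, b.name AS author
FROM books a
INNER JOIN authors b ON a.author_id = b.id

Result:
title            | author
-----------------+-------
Falling Leaves   | Carter
The Iron Gate    | Walker
The Glass Key    | Walker
The Red Mountain | Smith 
Paper Boats      | Taylor
Quiet Streets    | Smith 
Hollow Hills     | Taylor


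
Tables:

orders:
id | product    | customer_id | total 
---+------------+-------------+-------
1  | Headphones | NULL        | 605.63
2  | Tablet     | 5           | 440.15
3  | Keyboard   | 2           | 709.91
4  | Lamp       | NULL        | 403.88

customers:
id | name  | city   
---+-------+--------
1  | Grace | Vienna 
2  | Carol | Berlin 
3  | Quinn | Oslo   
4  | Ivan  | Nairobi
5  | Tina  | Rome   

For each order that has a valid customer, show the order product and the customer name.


INNER JOIN keeps only orders rows whose customer_id matches an id in customers. Walk through each order:
  - order 1 (Headphones): customer_id=NULL, no match -> dropped
  - order 2 (Tablet): customer_id=5 -> matches Tina
  - order 3 (Keyboard): customer_id=2 -> matches Carol
  - order 4 (Lamp): customer_id=NULL, no match -> dropped
So 2 of 4 rows are dropped.

SQL:
SELECT a.product, b.name AS customer
FROM orders a
INNER JOIN customers b ON a.customer_id = b.id

Result:
product  | customer
---------+---------
Tablet   | Tina    
Keyboard | Carol   


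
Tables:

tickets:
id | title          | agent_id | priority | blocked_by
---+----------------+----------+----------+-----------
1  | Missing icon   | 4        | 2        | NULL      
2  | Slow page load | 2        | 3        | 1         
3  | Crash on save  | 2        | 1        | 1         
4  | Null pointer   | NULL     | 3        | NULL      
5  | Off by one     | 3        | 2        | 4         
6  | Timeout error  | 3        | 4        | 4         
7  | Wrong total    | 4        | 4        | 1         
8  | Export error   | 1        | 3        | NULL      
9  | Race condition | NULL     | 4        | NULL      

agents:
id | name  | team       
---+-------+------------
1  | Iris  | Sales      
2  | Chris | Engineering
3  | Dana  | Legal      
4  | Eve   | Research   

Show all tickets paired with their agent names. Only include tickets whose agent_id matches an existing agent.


INNER JOIN keeps only tickets rows whose agent_id matches an id in agents. Walk through each ticket:
  - ticket 1 (Missing icon): agent_id=4 -> matches Eve
  - ticket 2 (Slow page load): agent_id=2 -> matches Chris
  - ticket 3 (Crash on save): agent_id=2 -> matches Chris
  - ticket 4 (Null pointer): agent_id=NULL, no match -> dropped
  - ticket 5 (Off by one): agent_id=3 -> matches Dana
  - ticket 6 (Timeout error): agent_id=3 -> matches Dana
  - ticket 7 (Wrong total): agent_id=4 -> matches Eve
  - ticket 8 (Export error): agent_id=1 -> matches Iris
  - ticket 9 (Race condition): agent_id=NULL, no match -> dropped
So 2 of 9 rows are dropped.

SQL:
SELECT a.title, b.name AS agent
FROM tickets a
INNER JOIN agents b ON a.agent_id = b.id

Result:
title          | agent
---------------+------
Missing icon   | Eve  
Slow page load | Chris
Crash on save  | Chris
Off by one     | Dana 
Timeout error  | Dana 
Wrong total    | Eve  
Export error   | Iris 


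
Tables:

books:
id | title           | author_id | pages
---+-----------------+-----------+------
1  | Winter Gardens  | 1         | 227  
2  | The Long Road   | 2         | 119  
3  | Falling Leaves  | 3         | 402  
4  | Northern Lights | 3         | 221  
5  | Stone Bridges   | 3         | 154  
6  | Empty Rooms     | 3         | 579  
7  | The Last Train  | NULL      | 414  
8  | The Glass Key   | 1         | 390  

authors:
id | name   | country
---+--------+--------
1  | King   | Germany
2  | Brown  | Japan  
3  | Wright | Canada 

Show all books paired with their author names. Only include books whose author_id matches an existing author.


INNER JOIN keeps only books rows whose author_id matches an id in authors. Walk through each book:
  - book 1 (Winter Gardens): author_id=1 -> matches King
  - book 2 (The Long Road): author_id=2 -> matches Brown
  - book 3 (Falling Leaves): author_id=3 -> matches Wright
  - book 4 (Northern Lights): author_id=3 -> matches Wright
  - book 5 (Stone Bridges): author_id=3 -> matches Wright
  - book 6 (Empty Rooms): author_id=3 -> matches Wright
  - book 7 (The Last Train): author_id=NULL, no match -> dropped
  - book 8 (The Glass Key): author_id=1 -> matches King
So 1 of 8 rows is dropped.

SQL:
SELECT a.title, b.name AS author
FROM books a
INNER JOIN authors b ON a.author_id = b.id

Result:
title           | author
----------------+-------
Winter Gardens  | King  
The Long Road   | Brown 
Falling Leaves  | Wright
Northern Lights | Wright
Stone Bridges   | Wright
Empty Rooms     | Wright
The Glass Key   | King  


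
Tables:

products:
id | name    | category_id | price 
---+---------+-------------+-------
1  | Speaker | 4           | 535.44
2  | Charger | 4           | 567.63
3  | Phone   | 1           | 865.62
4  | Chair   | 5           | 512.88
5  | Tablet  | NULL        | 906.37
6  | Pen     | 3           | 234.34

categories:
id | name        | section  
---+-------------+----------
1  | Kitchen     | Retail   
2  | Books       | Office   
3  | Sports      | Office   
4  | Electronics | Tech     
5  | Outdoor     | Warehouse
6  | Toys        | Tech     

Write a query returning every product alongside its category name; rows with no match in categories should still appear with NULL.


LEFT JOIN keeps every row from products (the left table); where category_id has no match in categories, the category columns become NULL. Walk through each product:
  - product 1 (Speaker): category_id=4 -> matches Electronics
  - product 2 (Charger): category_id=4 -> matches Electronics
  - product 3 (Phone): category_id=1 -> matches Kitchen
  - product 4 (Chair): category_id=5 -> matches Outdoor
  - product 5 (Tablet): category_id=NULL, no match -> kept with NULL
  - product 6 (Pen): category_id=3 -> matches Sports
All 6 rows appear; 1 has NULL category.

SQL:
SELECT a.name, b.name AS category
FROM products a
LEFT JOIN categories b ON a.category_id = b.id

Result:
name    | category   
--------+------------
Speaker | Electronics
Charger | Electronics
Phone   | Kitchen    
Chair   | Outdoor    
Tablet  | NULL       
Pen     | Sports     


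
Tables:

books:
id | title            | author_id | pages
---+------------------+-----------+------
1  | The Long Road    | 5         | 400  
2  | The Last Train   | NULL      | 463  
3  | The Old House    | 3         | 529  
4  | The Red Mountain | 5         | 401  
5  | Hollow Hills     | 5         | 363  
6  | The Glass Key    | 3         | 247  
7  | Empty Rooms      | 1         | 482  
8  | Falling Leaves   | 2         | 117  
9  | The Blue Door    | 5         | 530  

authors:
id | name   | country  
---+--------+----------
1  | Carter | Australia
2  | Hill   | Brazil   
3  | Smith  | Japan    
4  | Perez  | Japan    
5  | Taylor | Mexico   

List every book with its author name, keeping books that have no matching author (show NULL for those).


LEFT JOIN keeps every row from books (the left table); where author_id has no match in authors, the author columns become NULL. Walk through each book:
  - book 1 (The Long Road): author_id=5 -> matches Taylor
  - book 2 (The Last Train): author_id=NULL, no match -> kept with NULL
  - book 3 (The Old House): author_id=3 -> matches Smith
  - book 4 (The Red Mountain): author_id=5 -> matches Taylor
  - book 5 (Hollow Hills): author_id=5 -> matches Taylor
  - book 6 (The Glass Key): author_id=3 -> matches Smith
  - book 7 (Empty Rooms): author_id=1 -> matches Carter
  - book 8 (Falling Leaves): author_id=2 -> matches Hill
  - book 9 (The Blue Door): author_id=5 -> matches Taylor
All 9 rows appear; 1 has NULL author.

SQL:
SELECT a.title, b.name AS author
FROM books a
LEFT JOIN authors b ON a.author_id = b.id

Result:
title            | author
-----------------+-------
The Long Road    | Taylor
The Last Train   | NULL  
The Old House    | Smith 
The Red Mountain | Taylor
Hollow Hills     | Taylor
The Glass Key    | Smith 
Empty Rooms      | Carter
Falling Leaves   | Hill  
The Blue Door    | Taylor


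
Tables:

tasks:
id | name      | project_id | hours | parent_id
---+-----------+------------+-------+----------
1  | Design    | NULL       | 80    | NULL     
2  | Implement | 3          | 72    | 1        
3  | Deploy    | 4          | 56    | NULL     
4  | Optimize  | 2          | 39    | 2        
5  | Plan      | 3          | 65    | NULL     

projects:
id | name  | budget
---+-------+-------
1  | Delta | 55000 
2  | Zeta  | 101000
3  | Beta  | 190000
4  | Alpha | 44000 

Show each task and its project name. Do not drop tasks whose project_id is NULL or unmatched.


LEFT JOIN keeps every row from tasks (the left table); where project_id has no match in projects, the project columns become NULL. Walk through each task:
  - task 1 (Design): project_id=NULL, no match -> kept with NULL
  - task 2 (Implement): project_id=3 -> matches Beta
  - task 3 (Deploy): project_id=4 -> matches Alpha
  - task 4 (Optimize): project_id=2 -> matches Zeta
  - task 5 (Plan): project_id=3 -> matches Beta
All 5 rows appear; 1 has NULL project.

SQL:
SELECT a.name, b.name AS project
FROM tasks a
LEFT JOIN projects b ON a.project_id = b.id

Result:
name      | project
----------+--------
Design    | NULL   
Implement | Beta   
Deploy    | Alpha  
Optimize  | Zeta   
Plan      | Beta   


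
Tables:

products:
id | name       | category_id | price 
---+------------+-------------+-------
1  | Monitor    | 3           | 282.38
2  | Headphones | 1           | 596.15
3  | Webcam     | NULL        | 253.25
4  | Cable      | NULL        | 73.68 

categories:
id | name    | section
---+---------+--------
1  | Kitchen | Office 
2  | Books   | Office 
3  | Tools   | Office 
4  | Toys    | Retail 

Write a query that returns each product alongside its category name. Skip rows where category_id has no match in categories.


INNER JOIN keeps only products rows whose category_id matches an id in categories. Walk through each product:
  - product 1 (Monitor): category_id=3 -> matches Tools
  - product 2 (Headphones): category_id=1 -> matches Kitchen
  - product 3 (Webcam): category_id=NULL, no match -> dropped
  - product 4 (Cable): category_id=NULL, no match -> dropped
So 2 of 4 rows are dropped.

SQL:
SELECT a.name, b.name AS category
FROM products a
INNER JOIN categories b ON a.category_id = b.id

Result:
name       | category
-----------+---------
Monitor    | Tools   
Headphones | Kitchen 


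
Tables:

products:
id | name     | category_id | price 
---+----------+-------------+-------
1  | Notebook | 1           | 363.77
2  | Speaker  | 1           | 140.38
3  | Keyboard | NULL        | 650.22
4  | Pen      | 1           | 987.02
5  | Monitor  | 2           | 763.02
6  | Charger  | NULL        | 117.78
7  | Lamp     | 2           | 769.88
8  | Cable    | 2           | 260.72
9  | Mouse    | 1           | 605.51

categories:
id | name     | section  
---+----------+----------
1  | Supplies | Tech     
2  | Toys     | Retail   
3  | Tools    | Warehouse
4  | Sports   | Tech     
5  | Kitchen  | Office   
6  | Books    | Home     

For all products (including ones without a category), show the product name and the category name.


LEFT JOIN keeps every row from products (the left table); where category_id has no match in categories, the category columns become NULL. Walk through each product:
  - product 1 (Notebook): category_id=1 -> matches Supplies
  - product 2 (Speaker): category_id=1 -> matches Supplies
  - product 3 (Keyboard): category_id=NULL, no match -> kept with NULL
  - product 4 (Pen): category_id=1 -> matches Supplies
  - product 5 (Monitor): category_id=2 -> matches Toys
  - product 6 (Charger): category_id=NULL, no match -> kept with NULL
  - product 7 (Lamp): category_id=2 -> matches Toys
  - product 8 (Cable): category_id=2 -> matches Toys
  - product 9 (Mouse): category_id=1 -> matches Supplies
All 9 rows appear; 2 have NULL category.

SQL:
SELECT a.name, b.name AS category
FROM products a
LEFT JOIN categories b ON a.category_id = b.id

Result:
name     | category
---------+---------
Notebook | Supplies
Speaker  | Supplies
Keyboard | NULL    
Pen      | Supplies
Monitor  | Toys    
Charger  | NULL    
Lamp     | Toys    
Cable    | Toys    
Mouse    | Supplies


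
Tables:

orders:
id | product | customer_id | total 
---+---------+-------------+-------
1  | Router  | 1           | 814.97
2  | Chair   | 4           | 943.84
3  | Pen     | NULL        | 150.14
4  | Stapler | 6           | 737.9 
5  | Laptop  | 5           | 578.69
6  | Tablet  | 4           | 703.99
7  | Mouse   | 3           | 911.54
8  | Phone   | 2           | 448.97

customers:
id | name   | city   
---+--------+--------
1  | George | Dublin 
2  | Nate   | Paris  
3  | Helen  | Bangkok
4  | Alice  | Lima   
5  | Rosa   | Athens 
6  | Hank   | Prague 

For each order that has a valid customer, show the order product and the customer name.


INNER JOIN keeps only orders rows whose customer_id matches an id in customers. Walk through each order:
  - order 1 (Router): customer_id=1 -> matches George
  - order 2 (Chair): customer_id=4 -> matches Alice
  - order 3 (Pen): customer_id=NULL, no match -> dropped
  - order 4 (Stapler): customer_id=6 -> matches Hank
  - order 5 (Laptop): customer_id=5 -> matches Rosa
  - order 6 (Tablet): customer_id=4 -> matches Alice
  - order 7 (Mouse): customer_id=3 -> matches Helen
  - order 8 (Phone): customer_id=2 -> matches Nate
So 1 of 8 rows is dropped.

SQL:
SELECT a.product, b.name AS customer
FROM orders a
INNER JOIN customers b ON a.customer_id = b.id

Result:
product | customer
--------+---------
Router  | George  
Chair   | Alice   
Stapler | Hank    
Laptop  | Rosa    
Tablet  | Alice   
Mouse   | Helen   
Phone   | Nate    


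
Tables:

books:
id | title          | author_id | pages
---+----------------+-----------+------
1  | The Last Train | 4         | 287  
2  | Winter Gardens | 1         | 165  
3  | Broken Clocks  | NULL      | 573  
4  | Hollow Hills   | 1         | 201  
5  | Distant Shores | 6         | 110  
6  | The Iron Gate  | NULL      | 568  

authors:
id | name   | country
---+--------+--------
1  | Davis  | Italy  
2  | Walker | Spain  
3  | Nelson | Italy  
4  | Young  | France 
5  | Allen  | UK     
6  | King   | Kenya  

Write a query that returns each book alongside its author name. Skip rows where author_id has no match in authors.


INNER JOIN keeps only books rows whose author_id matches an id in authors. Walk through each book:
  - book 1 (The Last Train): author_id=4 -> matches Young
  - book 2 (Winter Gardens): author_id=1 -> matches Davis
  - book 3 (Broken Clocks): author_id=NULL, no match -> dropped
  - book 4 (Hollow Hills): author_id=1 -> matches Davis
  - book 5 (Distant Shores): author_id=6 -> matches King
  - book 6 (The Iron Gate): author_id=NULL, no match -> dropped
So 2 of 6 rows are dropped.

SQL:
SELECT a.title, b.name AS author
FROM books a
INNER JOIN authors b ON a.author_id = b.id

Result:
title          | author
---------------+-------
The Last Train | Young 
Winter Gardens | Davis 
Hollow Hills   | Davis 
Distant Shores | King  


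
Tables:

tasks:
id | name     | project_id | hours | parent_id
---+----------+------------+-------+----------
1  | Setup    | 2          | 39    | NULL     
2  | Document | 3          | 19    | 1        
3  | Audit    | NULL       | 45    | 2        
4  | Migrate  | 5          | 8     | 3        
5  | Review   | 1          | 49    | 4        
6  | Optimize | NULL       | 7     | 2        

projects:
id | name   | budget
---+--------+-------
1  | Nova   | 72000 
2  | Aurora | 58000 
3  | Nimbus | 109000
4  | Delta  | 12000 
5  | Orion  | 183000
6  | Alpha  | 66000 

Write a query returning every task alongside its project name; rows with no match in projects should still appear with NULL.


LEFT JOIN keeps every row from tasks (the left table); where project_id has no match in projects, the project columns become NULL. Walk through each task:
  - task 1 (Setup): project_id=2 -> matches Aurora
  - task 2 (Document): project_id=3 -> matches Nimbus
  - task 3 (Audit): project_id=NULL, no match -> kept with NULL
  - task 4 (Migrate): project_id=5 -> matches Orion
  - task 5 (Review): project_id=1 -> matches Nova
  - task 6 (Optimize): project_id=NULL, no match -> kept with NULL
All 6 rows appear; 2 have NULL project.

SQL:
SELECT a.name, b.name AS project
FROM tasks a
LEFT JOIN projects b ON a.project_id = b.id

Result:
name     | project
---------+--------
Setup    | Aurora 
Document | Nimbus 
Audit    | NULL   
Migrate  | Orion  
Review   | Nova   
Optimize | NULL   
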